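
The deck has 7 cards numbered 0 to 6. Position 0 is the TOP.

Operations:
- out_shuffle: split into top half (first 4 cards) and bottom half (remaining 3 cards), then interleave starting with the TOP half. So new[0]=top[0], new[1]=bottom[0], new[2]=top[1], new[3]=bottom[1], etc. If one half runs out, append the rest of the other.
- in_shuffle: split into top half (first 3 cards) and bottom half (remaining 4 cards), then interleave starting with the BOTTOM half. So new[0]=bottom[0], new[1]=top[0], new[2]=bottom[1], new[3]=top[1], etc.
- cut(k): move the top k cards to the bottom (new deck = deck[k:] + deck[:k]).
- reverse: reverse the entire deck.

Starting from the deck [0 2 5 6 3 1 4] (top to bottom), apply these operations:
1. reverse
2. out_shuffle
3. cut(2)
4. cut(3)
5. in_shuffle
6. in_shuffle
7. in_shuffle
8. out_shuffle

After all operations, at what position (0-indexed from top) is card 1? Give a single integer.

After op 1 (reverse): [4 1 3 6 5 2 0]
After op 2 (out_shuffle): [4 5 1 2 3 0 6]
After op 3 (cut(2)): [1 2 3 0 6 4 5]
After op 4 (cut(3)): [0 6 4 5 1 2 3]
After op 5 (in_shuffle): [5 0 1 6 2 4 3]
After op 6 (in_shuffle): [6 5 2 0 4 1 3]
After op 7 (in_shuffle): [0 6 4 5 1 2 3]
After op 8 (out_shuffle): [0 1 6 2 4 3 5]
Card 1 is at position 1.

Answer: 1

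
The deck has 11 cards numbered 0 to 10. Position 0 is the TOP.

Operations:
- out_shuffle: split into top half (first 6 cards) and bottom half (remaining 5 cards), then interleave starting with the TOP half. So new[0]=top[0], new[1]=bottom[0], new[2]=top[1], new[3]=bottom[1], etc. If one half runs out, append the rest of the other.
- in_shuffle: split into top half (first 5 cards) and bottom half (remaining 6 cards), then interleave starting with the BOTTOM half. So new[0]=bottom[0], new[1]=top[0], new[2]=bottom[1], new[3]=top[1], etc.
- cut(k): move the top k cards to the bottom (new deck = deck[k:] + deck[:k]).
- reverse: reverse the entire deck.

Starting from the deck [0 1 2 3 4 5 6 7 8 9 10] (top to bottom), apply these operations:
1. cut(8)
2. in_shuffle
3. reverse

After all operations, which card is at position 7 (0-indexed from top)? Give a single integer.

Answer: 9

Derivation:
After op 1 (cut(8)): [8 9 10 0 1 2 3 4 5 6 7]
After op 2 (in_shuffle): [2 8 3 9 4 10 5 0 6 1 7]
After op 3 (reverse): [7 1 6 0 5 10 4 9 3 8 2]
Position 7: card 9.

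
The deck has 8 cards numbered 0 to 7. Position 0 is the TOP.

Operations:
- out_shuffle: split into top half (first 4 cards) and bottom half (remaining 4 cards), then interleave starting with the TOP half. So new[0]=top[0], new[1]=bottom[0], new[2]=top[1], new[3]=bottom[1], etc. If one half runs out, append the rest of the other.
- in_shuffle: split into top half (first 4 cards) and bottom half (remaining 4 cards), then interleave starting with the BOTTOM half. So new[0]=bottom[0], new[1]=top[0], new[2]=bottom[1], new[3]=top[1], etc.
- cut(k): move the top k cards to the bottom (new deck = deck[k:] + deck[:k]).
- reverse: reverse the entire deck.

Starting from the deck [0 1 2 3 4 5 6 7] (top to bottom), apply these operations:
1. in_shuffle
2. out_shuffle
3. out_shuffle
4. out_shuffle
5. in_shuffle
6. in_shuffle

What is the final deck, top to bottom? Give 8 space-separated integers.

After op 1 (in_shuffle): [4 0 5 1 6 2 7 3]
After op 2 (out_shuffle): [4 6 0 2 5 7 1 3]
After op 3 (out_shuffle): [4 5 6 7 0 1 2 3]
After op 4 (out_shuffle): [4 0 5 1 6 2 7 3]
After op 5 (in_shuffle): [6 4 2 0 7 5 3 1]
After op 6 (in_shuffle): [7 6 5 4 3 2 1 0]

Answer: 7 6 5 4 3 2 1 0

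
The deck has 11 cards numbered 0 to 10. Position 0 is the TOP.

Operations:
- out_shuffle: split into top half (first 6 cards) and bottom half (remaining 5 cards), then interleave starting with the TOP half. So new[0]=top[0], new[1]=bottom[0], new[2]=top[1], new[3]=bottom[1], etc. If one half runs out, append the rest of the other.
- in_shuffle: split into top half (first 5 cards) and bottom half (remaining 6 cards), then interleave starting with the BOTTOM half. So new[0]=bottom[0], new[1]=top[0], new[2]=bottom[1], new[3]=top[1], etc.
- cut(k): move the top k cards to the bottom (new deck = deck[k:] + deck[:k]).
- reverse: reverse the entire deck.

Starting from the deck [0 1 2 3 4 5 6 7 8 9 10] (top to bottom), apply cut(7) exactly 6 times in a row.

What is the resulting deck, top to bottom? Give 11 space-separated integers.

After op 1 (cut(7)): [7 8 9 10 0 1 2 3 4 5 6]
After op 2 (cut(7)): [3 4 5 6 7 8 9 10 0 1 2]
After op 3 (cut(7)): [10 0 1 2 3 4 5 6 7 8 9]
After op 4 (cut(7)): [6 7 8 9 10 0 1 2 3 4 5]
After op 5 (cut(7)): [2 3 4 5 6 7 8 9 10 0 1]
After op 6 (cut(7)): [9 10 0 1 2 3 4 5 6 7 8]

Answer: 9 10 0 1 2 3 4 5 6 7 8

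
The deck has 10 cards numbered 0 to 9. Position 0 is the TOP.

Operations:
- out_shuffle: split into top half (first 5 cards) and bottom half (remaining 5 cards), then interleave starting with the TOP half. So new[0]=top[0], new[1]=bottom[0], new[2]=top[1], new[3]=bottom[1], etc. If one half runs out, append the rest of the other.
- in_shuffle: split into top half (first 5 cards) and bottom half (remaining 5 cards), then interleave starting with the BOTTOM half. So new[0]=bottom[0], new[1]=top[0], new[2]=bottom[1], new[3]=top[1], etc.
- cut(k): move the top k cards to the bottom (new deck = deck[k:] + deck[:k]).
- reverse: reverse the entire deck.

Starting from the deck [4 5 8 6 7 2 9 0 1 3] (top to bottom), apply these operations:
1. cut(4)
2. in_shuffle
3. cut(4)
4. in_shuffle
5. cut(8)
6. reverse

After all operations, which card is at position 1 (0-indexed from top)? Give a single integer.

After op 1 (cut(4)): [7 2 9 0 1 3 4 5 8 6]
After op 2 (in_shuffle): [3 7 4 2 5 9 8 0 6 1]
After op 3 (cut(4)): [5 9 8 0 6 1 3 7 4 2]
After op 4 (in_shuffle): [1 5 3 9 7 8 4 0 2 6]
After op 5 (cut(8)): [2 6 1 5 3 9 7 8 4 0]
After op 6 (reverse): [0 4 8 7 9 3 5 1 6 2]
Position 1: card 4.

Answer: 4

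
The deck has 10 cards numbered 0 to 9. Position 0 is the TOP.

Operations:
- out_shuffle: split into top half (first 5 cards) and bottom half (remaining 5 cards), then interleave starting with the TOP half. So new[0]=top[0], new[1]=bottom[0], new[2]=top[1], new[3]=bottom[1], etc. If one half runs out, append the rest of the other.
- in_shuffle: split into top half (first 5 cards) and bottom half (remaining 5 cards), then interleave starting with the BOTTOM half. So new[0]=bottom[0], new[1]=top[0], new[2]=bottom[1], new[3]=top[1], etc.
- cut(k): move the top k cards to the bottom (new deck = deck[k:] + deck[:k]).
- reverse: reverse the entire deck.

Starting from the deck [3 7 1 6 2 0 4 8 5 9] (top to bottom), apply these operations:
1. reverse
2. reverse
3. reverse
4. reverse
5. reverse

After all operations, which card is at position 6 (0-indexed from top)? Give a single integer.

After op 1 (reverse): [9 5 8 4 0 2 6 1 7 3]
After op 2 (reverse): [3 7 1 6 2 0 4 8 5 9]
After op 3 (reverse): [9 5 8 4 0 2 6 1 7 3]
After op 4 (reverse): [3 7 1 6 2 0 4 8 5 9]
After op 5 (reverse): [9 5 8 4 0 2 6 1 7 3]
Position 6: card 6.

Answer: 6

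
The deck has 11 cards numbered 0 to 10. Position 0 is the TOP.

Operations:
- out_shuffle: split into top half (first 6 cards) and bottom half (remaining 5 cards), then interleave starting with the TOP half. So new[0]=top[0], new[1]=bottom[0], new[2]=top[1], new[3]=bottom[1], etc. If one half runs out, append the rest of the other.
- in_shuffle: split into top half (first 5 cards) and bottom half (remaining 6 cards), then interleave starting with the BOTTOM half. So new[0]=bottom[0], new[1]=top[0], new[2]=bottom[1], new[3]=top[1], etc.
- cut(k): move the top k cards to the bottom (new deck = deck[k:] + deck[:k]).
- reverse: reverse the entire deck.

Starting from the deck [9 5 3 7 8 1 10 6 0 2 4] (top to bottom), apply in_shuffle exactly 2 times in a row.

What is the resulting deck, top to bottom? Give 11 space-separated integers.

After op 1 (in_shuffle): [1 9 10 5 6 3 0 7 2 8 4]
After op 2 (in_shuffle): [3 1 0 9 7 10 2 5 8 6 4]

Answer: 3 1 0 9 7 10 2 5 8 6 4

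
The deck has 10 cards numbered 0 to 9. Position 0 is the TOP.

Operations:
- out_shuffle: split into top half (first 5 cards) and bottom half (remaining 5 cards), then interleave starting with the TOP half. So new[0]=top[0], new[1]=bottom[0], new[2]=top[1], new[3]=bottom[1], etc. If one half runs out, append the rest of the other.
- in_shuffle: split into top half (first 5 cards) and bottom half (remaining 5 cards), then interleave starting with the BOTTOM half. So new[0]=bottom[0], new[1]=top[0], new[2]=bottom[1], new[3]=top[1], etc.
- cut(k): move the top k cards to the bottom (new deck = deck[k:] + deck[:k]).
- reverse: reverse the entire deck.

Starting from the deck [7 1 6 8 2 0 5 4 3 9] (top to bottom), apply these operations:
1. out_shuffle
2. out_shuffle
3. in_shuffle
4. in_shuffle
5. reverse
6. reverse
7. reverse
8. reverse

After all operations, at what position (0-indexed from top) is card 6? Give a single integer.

After op 1 (out_shuffle): [7 0 1 5 6 4 8 3 2 9]
After op 2 (out_shuffle): [7 4 0 8 1 3 5 2 6 9]
After op 3 (in_shuffle): [3 7 5 4 2 0 6 8 9 1]
After op 4 (in_shuffle): [0 3 6 7 8 5 9 4 1 2]
After op 5 (reverse): [2 1 4 9 5 8 7 6 3 0]
After op 6 (reverse): [0 3 6 7 8 5 9 4 1 2]
After op 7 (reverse): [2 1 4 9 5 8 7 6 3 0]
After op 8 (reverse): [0 3 6 7 8 5 9 4 1 2]
Card 6 is at position 2.

Answer: 2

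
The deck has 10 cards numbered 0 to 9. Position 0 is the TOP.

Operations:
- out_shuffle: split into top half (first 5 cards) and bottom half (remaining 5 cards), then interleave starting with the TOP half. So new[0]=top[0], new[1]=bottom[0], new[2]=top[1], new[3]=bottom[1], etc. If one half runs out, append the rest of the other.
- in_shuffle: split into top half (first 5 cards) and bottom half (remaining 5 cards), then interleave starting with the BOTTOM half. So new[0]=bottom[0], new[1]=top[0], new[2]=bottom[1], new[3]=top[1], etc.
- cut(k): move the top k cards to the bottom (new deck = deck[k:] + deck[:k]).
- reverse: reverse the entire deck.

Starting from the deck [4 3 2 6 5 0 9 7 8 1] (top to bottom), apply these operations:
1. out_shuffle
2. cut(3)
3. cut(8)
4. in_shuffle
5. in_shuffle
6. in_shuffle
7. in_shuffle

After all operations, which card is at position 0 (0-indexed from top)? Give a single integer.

Answer: 1

Derivation:
After op 1 (out_shuffle): [4 0 3 9 2 7 6 8 5 1]
After op 2 (cut(3)): [9 2 7 6 8 5 1 4 0 3]
After op 3 (cut(8)): [0 3 9 2 7 6 8 5 1 4]
After op 4 (in_shuffle): [6 0 8 3 5 9 1 2 4 7]
After op 5 (in_shuffle): [9 6 1 0 2 8 4 3 7 5]
After op 6 (in_shuffle): [8 9 4 6 3 1 7 0 5 2]
After op 7 (in_shuffle): [1 8 7 9 0 4 5 6 2 3]
Position 0: card 1.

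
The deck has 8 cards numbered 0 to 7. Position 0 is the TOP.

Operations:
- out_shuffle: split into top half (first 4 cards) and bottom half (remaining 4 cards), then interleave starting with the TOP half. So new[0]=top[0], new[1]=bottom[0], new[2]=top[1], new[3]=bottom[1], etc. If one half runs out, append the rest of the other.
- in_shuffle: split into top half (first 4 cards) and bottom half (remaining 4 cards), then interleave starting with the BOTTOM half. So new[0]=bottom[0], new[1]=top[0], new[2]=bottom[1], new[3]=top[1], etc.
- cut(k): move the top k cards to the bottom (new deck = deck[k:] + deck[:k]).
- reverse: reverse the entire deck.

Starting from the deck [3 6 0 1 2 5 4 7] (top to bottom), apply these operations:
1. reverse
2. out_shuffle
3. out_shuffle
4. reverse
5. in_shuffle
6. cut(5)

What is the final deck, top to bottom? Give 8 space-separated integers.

After op 1 (reverse): [7 4 5 2 1 0 6 3]
After op 2 (out_shuffle): [7 1 4 0 5 6 2 3]
After op 3 (out_shuffle): [7 5 1 6 4 2 0 3]
After op 4 (reverse): [3 0 2 4 6 1 5 7]
After op 5 (in_shuffle): [6 3 1 0 5 2 7 4]
After op 6 (cut(5)): [2 7 4 6 3 1 0 5]

Answer: 2 7 4 6 3 1 0 5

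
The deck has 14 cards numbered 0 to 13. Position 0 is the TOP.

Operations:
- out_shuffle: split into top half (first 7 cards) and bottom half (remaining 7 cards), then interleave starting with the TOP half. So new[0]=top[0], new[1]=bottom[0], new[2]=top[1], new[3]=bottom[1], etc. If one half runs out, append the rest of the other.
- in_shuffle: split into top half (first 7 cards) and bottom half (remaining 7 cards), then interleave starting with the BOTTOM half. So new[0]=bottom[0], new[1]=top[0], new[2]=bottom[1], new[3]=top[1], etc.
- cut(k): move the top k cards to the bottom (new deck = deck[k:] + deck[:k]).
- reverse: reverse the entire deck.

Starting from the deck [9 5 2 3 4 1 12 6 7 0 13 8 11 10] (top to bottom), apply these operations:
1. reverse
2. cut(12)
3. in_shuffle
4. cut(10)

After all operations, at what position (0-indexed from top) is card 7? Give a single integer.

After op 1 (reverse): [10 11 8 13 0 7 6 12 1 4 3 2 5 9]
After op 2 (cut(12)): [5 9 10 11 8 13 0 7 6 12 1 4 3 2]
After op 3 (in_shuffle): [7 5 6 9 12 10 1 11 4 8 3 13 2 0]
After op 4 (cut(10)): [3 13 2 0 7 5 6 9 12 10 1 11 4 8]
Card 7 is at position 4.

Answer: 4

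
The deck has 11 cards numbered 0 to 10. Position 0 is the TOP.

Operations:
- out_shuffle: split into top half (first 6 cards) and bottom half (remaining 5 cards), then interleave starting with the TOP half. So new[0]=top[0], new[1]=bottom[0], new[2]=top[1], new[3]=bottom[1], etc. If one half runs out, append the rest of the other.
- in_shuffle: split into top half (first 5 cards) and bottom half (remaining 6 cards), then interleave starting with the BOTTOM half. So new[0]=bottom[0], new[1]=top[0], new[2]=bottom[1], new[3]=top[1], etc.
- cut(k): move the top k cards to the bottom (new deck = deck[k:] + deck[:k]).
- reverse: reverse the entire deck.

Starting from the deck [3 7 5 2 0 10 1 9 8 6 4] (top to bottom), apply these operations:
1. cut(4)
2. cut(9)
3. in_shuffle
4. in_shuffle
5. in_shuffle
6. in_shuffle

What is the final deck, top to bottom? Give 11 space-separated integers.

Answer: 4 8 1 0 5 3 6 9 10 2 7

Derivation:
After op 1 (cut(4)): [0 10 1 9 8 6 4 3 7 5 2]
After op 2 (cut(9)): [5 2 0 10 1 9 8 6 4 3 7]
After op 3 (in_shuffle): [9 5 8 2 6 0 4 10 3 1 7]
After op 4 (in_shuffle): [0 9 4 5 10 8 3 2 1 6 7]
After op 5 (in_shuffle): [8 0 3 9 2 4 1 5 6 10 7]
After op 6 (in_shuffle): [4 8 1 0 5 3 6 9 10 2 7]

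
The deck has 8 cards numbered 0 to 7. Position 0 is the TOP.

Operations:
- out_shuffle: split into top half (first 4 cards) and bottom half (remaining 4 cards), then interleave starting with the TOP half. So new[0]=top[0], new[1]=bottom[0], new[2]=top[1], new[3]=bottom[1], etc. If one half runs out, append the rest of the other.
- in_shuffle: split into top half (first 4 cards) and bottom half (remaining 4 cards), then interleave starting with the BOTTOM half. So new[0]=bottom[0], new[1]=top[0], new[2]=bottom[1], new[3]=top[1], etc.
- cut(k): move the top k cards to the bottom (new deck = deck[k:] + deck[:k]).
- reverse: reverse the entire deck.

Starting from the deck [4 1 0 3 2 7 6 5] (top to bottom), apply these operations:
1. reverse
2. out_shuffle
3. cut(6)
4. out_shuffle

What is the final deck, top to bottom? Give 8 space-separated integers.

Answer: 2 6 4 0 5 7 3 1

Derivation:
After op 1 (reverse): [5 6 7 2 3 0 1 4]
After op 2 (out_shuffle): [5 3 6 0 7 1 2 4]
After op 3 (cut(6)): [2 4 5 3 6 0 7 1]
After op 4 (out_shuffle): [2 6 4 0 5 7 3 1]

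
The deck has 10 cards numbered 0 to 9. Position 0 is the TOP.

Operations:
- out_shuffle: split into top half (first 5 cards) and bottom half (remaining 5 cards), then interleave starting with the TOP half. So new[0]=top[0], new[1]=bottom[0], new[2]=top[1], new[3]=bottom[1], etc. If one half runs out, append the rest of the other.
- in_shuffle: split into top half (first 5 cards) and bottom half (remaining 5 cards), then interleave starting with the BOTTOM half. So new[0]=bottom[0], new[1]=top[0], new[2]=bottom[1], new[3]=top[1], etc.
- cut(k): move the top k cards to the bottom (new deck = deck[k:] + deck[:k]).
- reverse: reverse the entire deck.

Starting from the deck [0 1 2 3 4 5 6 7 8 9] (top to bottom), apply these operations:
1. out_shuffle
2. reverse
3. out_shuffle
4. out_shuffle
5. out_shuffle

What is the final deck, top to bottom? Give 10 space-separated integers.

Answer: 9 5 1 6 2 7 3 8 4 0

Derivation:
After op 1 (out_shuffle): [0 5 1 6 2 7 3 8 4 9]
After op 2 (reverse): [9 4 8 3 7 2 6 1 5 0]
After op 3 (out_shuffle): [9 2 4 6 8 1 3 5 7 0]
After op 4 (out_shuffle): [9 1 2 3 4 5 6 7 8 0]
After op 5 (out_shuffle): [9 5 1 6 2 7 3 8 4 0]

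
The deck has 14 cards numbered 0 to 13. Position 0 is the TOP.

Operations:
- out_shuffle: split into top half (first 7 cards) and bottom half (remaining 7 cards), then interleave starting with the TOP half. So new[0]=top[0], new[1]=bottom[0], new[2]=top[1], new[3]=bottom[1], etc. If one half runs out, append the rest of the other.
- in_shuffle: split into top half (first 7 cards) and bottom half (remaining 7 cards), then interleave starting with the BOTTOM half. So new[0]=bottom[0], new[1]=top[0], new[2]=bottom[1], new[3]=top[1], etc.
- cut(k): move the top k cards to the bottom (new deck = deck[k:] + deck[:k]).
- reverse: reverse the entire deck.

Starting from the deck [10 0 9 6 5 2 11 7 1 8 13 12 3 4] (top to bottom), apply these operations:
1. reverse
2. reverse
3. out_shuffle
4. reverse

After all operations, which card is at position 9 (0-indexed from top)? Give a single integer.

After op 1 (reverse): [4 3 12 13 8 1 7 11 2 5 6 9 0 10]
After op 2 (reverse): [10 0 9 6 5 2 11 7 1 8 13 12 3 4]
After op 3 (out_shuffle): [10 7 0 1 9 8 6 13 5 12 2 3 11 4]
After op 4 (reverse): [4 11 3 2 12 5 13 6 8 9 1 0 7 10]
Position 9: card 9.

Answer: 9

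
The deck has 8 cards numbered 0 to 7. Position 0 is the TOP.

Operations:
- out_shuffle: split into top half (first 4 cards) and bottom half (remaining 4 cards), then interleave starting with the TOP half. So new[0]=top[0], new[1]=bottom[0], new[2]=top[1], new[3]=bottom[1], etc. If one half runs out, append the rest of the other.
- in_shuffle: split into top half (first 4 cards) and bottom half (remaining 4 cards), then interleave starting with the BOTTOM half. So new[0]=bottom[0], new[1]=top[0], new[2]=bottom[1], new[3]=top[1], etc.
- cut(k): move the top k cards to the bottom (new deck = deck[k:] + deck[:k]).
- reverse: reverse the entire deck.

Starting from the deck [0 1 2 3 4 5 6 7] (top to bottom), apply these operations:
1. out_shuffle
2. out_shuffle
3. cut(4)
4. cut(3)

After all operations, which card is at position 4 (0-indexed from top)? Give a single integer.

After op 1 (out_shuffle): [0 4 1 5 2 6 3 7]
After op 2 (out_shuffle): [0 2 4 6 1 3 5 7]
After op 3 (cut(4)): [1 3 5 7 0 2 4 6]
After op 4 (cut(3)): [7 0 2 4 6 1 3 5]
Position 4: card 6.

Answer: 6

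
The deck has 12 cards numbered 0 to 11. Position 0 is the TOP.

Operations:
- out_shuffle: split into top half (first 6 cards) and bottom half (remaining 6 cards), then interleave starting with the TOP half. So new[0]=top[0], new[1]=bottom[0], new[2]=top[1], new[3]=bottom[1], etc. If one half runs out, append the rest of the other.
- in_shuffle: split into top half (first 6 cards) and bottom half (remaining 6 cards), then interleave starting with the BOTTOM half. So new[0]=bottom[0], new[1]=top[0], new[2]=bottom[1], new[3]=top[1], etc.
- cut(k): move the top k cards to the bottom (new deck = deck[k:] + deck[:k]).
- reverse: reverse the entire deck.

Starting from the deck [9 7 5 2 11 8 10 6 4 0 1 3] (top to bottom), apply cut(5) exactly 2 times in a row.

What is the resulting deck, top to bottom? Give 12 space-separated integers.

After op 1 (cut(5)): [8 10 6 4 0 1 3 9 7 5 2 11]
After op 2 (cut(5)): [1 3 9 7 5 2 11 8 10 6 4 0]

Answer: 1 3 9 7 5 2 11 8 10 6 4 0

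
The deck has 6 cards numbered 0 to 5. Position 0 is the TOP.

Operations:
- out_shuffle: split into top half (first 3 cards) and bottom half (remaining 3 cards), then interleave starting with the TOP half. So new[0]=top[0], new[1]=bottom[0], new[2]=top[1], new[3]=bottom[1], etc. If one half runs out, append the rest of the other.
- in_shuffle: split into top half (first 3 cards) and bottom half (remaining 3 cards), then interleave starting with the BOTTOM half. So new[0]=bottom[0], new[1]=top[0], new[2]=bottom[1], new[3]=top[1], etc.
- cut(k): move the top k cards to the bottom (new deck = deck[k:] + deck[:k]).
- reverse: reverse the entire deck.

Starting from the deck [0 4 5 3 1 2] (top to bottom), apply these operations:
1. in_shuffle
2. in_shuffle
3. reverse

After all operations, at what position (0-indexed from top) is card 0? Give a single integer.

After op 1 (in_shuffle): [3 0 1 4 2 5]
After op 2 (in_shuffle): [4 3 2 0 5 1]
After op 3 (reverse): [1 5 0 2 3 4]
Card 0 is at position 2.

Answer: 2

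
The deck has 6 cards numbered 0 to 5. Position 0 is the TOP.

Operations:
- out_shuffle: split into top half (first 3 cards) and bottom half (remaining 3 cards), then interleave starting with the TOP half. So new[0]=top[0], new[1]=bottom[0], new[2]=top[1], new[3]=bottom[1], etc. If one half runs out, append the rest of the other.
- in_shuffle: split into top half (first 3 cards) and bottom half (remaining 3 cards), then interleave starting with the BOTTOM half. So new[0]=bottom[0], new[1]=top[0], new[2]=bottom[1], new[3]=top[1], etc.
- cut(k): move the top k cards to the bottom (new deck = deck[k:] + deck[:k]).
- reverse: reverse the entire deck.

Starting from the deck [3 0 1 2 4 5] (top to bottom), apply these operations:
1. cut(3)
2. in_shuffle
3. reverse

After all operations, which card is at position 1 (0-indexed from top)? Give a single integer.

Answer: 1

Derivation:
After op 1 (cut(3)): [2 4 5 3 0 1]
After op 2 (in_shuffle): [3 2 0 4 1 5]
After op 3 (reverse): [5 1 4 0 2 3]
Position 1: card 1.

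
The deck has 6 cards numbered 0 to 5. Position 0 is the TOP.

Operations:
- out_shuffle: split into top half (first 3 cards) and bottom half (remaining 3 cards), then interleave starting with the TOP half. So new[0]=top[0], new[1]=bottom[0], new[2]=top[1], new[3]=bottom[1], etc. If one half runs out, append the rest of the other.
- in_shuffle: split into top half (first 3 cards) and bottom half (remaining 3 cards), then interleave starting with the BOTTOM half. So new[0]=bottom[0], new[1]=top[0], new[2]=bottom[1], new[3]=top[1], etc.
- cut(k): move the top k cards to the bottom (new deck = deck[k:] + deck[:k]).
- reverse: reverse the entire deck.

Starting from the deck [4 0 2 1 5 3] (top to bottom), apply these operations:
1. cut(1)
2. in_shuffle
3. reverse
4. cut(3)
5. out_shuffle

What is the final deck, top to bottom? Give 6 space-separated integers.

After op 1 (cut(1)): [0 2 1 5 3 4]
After op 2 (in_shuffle): [5 0 3 2 4 1]
After op 3 (reverse): [1 4 2 3 0 5]
After op 4 (cut(3)): [3 0 5 1 4 2]
After op 5 (out_shuffle): [3 1 0 4 5 2]

Answer: 3 1 0 4 5 2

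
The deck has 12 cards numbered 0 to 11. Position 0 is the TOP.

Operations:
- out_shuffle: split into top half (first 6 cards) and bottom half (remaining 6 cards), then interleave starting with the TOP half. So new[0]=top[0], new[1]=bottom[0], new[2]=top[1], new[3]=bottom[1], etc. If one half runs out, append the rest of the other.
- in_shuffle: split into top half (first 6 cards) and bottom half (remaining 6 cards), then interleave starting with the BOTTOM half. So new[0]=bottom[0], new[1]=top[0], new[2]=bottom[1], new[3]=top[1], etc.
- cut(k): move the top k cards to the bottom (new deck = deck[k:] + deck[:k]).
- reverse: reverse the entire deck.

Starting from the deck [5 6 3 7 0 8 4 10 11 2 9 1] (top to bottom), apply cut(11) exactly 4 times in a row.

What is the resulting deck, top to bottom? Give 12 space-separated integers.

After op 1 (cut(11)): [1 5 6 3 7 0 8 4 10 11 2 9]
After op 2 (cut(11)): [9 1 5 6 3 7 0 8 4 10 11 2]
After op 3 (cut(11)): [2 9 1 5 6 3 7 0 8 4 10 11]
After op 4 (cut(11)): [11 2 9 1 5 6 3 7 0 8 4 10]

Answer: 11 2 9 1 5 6 3 7 0 8 4 10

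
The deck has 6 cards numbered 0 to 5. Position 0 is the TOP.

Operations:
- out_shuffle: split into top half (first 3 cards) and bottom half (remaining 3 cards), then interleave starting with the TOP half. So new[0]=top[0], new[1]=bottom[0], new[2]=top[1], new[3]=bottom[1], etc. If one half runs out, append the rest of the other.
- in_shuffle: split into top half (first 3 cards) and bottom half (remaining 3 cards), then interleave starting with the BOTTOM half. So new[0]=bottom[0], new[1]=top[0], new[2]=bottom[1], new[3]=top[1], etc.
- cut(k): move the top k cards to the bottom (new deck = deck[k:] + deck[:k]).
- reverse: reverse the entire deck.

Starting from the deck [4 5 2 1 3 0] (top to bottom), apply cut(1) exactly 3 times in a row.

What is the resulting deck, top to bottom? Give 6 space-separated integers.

Answer: 1 3 0 4 5 2

Derivation:
After op 1 (cut(1)): [5 2 1 3 0 4]
After op 2 (cut(1)): [2 1 3 0 4 5]
After op 3 (cut(1)): [1 3 0 4 5 2]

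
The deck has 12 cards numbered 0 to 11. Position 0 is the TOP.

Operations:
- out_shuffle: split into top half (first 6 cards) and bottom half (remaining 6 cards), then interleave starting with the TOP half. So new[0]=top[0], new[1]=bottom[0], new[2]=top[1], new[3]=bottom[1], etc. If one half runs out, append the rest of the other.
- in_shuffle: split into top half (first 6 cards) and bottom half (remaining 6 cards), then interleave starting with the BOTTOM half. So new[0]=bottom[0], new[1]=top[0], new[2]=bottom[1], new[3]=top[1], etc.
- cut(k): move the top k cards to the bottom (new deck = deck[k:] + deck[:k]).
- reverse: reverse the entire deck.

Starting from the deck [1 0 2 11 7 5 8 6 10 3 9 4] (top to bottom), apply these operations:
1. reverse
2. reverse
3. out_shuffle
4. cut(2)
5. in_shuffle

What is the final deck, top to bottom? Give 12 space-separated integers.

After op 1 (reverse): [4 9 3 10 6 8 5 7 11 2 0 1]
After op 2 (reverse): [1 0 2 11 7 5 8 6 10 3 9 4]
After op 3 (out_shuffle): [1 8 0 6 2 10 11 3 7 9 5 4]
After op 4 (cut(2)): [0 6 2 10 11 3 7 9 5 4 1 8]
After op 5 (in_shuffle): [7 0 9 6 5 2 4 10 1 11 8 3]

Answer: 7 0 9 6 5 2 4 10 1 11 8 3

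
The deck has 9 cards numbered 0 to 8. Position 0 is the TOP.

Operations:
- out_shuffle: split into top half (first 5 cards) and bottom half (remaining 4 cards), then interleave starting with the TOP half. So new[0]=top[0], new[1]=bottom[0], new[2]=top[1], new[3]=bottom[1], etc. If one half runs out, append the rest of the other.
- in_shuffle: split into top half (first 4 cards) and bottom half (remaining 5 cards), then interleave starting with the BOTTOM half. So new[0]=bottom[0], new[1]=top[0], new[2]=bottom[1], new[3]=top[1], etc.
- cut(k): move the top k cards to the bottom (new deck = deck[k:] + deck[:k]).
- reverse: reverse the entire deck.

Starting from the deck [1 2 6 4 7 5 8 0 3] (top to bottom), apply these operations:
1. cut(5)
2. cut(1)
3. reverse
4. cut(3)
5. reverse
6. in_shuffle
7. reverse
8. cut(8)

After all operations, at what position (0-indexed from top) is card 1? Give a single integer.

Answer: 5

Derivation:
After op 1 (cut(5)): [5 8 0 3 1 2 6 4 7]
After op 2 (cut(1)): [8 0 3 1 2 6 4 7 5]
After op 3 (reverse): [5 7 4 6 2 1 3 0 8]
After op 4 (cut(3)): [6 2 1 3 0 8 5 7 4]
After op 5 (reverse): [4 7 5 8 0 3 1 2 6]
After op 6 (in_shuffle): [0 4 3 7 1 5 2 8 6]
After op 7 (reverse): [6 8 2 5 1 7 3 4 0]
After op 8 (cut(8)): [0 6 8 2 5 1 7 3 4]
Card 1 is at position 5.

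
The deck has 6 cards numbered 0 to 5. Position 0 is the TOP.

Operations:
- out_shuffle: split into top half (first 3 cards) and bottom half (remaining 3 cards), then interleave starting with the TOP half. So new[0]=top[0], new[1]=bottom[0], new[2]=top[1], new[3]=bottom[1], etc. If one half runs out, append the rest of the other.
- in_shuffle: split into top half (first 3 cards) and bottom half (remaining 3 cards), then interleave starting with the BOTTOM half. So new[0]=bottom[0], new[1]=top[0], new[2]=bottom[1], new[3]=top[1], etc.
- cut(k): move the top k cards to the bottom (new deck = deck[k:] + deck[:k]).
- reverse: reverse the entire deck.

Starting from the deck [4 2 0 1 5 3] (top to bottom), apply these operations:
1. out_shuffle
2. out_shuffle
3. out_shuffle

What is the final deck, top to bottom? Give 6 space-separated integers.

Answer: 4 0 5 2 1 3

Derivation:
After op 1 (out_shuffle): [4 1 2 5 0 3]
After op 2 (out_shuffle): [4 5 1 0 2 3]
After op 3 (out_shuffle): [4 0 5 2 1 3]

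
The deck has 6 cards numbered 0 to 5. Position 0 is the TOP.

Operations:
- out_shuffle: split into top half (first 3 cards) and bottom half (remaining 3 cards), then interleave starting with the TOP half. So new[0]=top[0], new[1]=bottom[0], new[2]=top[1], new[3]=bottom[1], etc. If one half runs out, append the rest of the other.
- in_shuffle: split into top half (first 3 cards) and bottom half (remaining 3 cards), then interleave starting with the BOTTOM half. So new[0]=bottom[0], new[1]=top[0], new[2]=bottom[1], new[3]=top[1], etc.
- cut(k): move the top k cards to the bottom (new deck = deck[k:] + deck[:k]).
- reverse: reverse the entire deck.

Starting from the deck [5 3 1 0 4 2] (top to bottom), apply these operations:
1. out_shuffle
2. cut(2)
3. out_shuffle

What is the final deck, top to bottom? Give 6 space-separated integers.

Answer: 3 2 4 5 1 0

Derivation:
After op 1 (out_shuffle): [5 0 3 4 1 2]
After op 2 (cut(2)): [3 4 1 2 5 0]
After op 3 (out_shuffle): [3 2 4 5 1 0]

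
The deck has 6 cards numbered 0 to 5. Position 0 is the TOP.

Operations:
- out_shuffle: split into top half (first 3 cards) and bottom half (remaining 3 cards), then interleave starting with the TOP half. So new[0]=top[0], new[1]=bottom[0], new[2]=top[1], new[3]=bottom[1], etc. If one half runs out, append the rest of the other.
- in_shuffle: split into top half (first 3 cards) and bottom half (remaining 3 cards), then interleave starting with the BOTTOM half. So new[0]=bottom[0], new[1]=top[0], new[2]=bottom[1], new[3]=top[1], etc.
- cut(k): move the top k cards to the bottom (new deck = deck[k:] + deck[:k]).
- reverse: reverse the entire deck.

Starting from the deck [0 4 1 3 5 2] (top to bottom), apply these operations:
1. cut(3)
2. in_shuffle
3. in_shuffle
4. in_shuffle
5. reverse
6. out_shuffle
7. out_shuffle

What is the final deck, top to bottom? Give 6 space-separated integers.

After op 1 (cut(3)): [3 5 2 0 4 1]
After op 2 (in_shuffle): [0 3 4 5 1 2]
After op 3 (in_shuffle): [5 0 1 3 2 4]
After op 4 (in_shuffle): [3 5 2 0 4 1]
After op 5 (reverse): [1 4 0 2 5 3]
After op 6 (out_shuffle): [1 2 4 5 0 3]
After op 7 (out_shuffle): [1 5 2 0 4 3]

Answer: 1 5 2 0 4 3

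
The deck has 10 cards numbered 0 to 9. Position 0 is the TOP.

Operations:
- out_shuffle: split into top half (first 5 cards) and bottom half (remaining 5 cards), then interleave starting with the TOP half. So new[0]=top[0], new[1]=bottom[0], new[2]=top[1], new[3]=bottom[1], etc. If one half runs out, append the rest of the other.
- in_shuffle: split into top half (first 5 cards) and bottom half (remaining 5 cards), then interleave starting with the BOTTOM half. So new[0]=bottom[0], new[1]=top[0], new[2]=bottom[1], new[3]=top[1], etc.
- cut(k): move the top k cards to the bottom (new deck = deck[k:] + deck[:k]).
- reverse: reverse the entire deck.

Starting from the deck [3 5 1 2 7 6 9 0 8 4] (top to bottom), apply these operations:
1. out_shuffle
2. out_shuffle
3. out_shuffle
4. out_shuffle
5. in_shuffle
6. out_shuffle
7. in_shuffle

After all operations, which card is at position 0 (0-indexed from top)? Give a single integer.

After op 1 (out_shuffle): [3 6 5 9 1 0 2 8 7 4]
After op 2 (out_shuffle): [3 0 6 2 5 8 9 7 1 4]
After op 3 (out_shuffle): [3 8 0 9 6 7 2 1 5 4]
After op 4 (out_shuffle): [3 7 8 2 0 1 9 5 6 4]
After op 5 (in_shuffle): [1 3 9 7 5 8 6 2 4 0]
After op 6 (out_shuffle): [1 8 3 6 9 2 7 4 5 0]
After op 7 (in_shuffle): [2 1 7 8 4 3 5 6 0 9]
Position 0: card 2.

Answer: 2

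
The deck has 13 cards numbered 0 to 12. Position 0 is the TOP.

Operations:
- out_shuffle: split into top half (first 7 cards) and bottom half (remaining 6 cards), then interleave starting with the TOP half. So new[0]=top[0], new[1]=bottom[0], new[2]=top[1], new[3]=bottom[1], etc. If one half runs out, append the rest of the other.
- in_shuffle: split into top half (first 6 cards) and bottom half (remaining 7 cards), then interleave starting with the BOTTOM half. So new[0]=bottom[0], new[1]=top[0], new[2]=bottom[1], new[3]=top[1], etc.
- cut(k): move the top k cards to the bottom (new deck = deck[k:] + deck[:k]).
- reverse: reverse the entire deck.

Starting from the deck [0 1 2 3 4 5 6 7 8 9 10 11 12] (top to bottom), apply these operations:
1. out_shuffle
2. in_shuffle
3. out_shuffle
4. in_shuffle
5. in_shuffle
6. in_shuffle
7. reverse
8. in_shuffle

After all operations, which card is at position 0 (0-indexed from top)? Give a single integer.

Answer: 4

Derivation:
After op 1 (out_shuffle): [0 7 1 8 2 9 3 10 4 11 5 12 6]
After op 2 (in_shuffle): [3 0 10 7 4 1 11 8 5 2 12 9 6]
After op 3 (out_shuffle): [3 8 0 5 10 2 7 12 4 9 1 6 11]
After op 4 (in_shuffle): [7 3 12 8 4 0 9 5 1 10 6 2 11]
After op 5 (in_shuffle): [9 7 5 3 1 12 10 8 6 4 2 0 11]
After op 6 (in_shuffle): [10 9 8 7 6 5 4 3 2 1 0 12 11]
After op 7 (reverse): [11 12 0 1 2 3 4 5 6 7 8 9 10]
After op 8 (in_shuffle): [4 11 5 12 6 0 7 1 8 2 9 3 10]
Position 0: card 4.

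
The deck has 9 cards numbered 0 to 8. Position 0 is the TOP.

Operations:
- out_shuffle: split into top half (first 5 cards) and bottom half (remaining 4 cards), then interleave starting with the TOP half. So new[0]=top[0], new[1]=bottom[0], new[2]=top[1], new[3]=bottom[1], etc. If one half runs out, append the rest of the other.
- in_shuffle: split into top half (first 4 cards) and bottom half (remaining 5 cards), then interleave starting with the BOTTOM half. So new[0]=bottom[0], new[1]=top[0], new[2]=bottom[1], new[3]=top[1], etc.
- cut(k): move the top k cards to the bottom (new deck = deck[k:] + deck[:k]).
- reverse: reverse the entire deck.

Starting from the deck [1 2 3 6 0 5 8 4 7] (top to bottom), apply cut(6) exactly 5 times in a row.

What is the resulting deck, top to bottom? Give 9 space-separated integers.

Answer: 6 0 5 8 4 7 1 2 3

Derivation:
After op 1 (cut(6)): [8 4 7 1 2 3 6 0 5]
After op 2 (cut(6)): [6 0 5 8 4 7 1 2 3]
After op 3 (cut(6)): [1 2 3 6 0 5 8 4 7]
After op 4 (cut(6)): [8 4 7 1 2 3 6 0 5]
After op 5 (cut(6)): [6 0 5 8 4 7 1 2 3]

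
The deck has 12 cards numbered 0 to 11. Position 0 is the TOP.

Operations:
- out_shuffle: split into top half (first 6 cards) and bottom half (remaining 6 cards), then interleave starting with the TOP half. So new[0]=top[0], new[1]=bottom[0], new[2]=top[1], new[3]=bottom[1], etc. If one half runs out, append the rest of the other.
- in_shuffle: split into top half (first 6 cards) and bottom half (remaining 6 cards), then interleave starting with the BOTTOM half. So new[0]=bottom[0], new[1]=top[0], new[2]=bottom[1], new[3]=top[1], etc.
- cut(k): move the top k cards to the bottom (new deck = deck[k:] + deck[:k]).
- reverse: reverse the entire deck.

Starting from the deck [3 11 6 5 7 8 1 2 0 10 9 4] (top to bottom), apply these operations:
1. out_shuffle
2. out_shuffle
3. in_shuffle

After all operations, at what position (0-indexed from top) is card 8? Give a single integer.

After op 1 (out_shuffle): [3 1 11 2 6 0 5 10 7 9 8 4]
After op 2 (out_shuffle): [3 5 1 10 11 7 2 9 6 8 0 4]
After op 3 (in_shuffle): [2 3 9 5 6 1 8 10 0 11 4 7]
Card 8 is at position 6.

Answer: 6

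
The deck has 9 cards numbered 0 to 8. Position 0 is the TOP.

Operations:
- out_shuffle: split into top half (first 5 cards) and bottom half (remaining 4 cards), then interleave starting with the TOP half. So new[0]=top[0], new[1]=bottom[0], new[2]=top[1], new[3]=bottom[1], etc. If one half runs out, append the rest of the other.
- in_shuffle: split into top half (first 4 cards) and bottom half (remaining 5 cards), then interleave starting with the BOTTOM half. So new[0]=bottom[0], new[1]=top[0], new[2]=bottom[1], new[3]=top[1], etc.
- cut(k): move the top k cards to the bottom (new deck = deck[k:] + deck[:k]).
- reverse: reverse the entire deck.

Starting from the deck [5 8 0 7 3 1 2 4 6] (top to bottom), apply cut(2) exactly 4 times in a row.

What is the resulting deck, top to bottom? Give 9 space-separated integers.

After op 1 (cut(2)): [0 7 3 1 2 4 6 5 8]
After op 2 (cut(2)): [3 1 2 4 6 5 8 0 7]
After op 3 (cut(2)): [2 4 6 5 8 0 7 3 1]
After op 4 (cut(2)): [6 5 8 0 7 3 1 2 4]

Answer: 6 5 8 0 7 3 1 2 4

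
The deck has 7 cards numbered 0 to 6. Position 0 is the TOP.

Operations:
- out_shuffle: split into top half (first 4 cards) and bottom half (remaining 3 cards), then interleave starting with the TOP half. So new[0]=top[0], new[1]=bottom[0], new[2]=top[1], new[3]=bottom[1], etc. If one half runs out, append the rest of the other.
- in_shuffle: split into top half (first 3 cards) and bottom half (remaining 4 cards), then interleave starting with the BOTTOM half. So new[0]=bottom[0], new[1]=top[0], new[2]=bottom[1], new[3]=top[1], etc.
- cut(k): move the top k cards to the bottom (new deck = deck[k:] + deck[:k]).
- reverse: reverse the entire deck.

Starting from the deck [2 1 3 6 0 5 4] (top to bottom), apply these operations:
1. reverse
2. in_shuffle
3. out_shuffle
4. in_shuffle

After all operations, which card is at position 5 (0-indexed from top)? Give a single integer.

Answer: 4

Derivation:
After op 1 (reverse): [4 5 0 6 3 1 2]
After op 2 (in_shuffle): [6 4 3 5 1 0 2]
After op 3 (out_shuffle): [6 1 4 0 3 2 5]
After op 4 (in_shuffle): [0 6 3 1 2 4 5]
Position 5: card 4.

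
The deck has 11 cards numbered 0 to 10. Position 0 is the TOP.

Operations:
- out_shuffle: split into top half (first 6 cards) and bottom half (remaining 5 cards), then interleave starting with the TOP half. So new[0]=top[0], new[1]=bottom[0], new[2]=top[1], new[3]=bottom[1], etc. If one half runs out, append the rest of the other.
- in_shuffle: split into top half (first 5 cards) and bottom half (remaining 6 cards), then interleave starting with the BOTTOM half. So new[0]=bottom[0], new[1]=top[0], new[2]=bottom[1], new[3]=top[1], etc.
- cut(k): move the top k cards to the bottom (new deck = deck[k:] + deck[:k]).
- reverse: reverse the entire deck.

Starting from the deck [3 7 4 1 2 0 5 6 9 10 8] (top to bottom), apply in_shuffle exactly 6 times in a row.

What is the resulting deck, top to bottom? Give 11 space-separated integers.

After op 1 (in_shuffle): [0 3 5 7 6 4 9 1 10 2 8]
After op 2 (in_shuffle): [4 0 9 3 1 5 10 7 2 6 8]
After op 3 (in_shuffle): [5 4 10 0 7 9 2 3 6 1 8]
After op 4 (in_shuffle): [9 5 2 4 3 10 6 0 1 7 8]
After op 5 (in_shuffle): [10 9 6 5 0 2 1 4 7 3 8]
After op 6 (in_shuffle): [2 10 1 9 4 6 7 5 3 0 8]

Answer: 2 10 1 9 4 6 7 5 3 0 8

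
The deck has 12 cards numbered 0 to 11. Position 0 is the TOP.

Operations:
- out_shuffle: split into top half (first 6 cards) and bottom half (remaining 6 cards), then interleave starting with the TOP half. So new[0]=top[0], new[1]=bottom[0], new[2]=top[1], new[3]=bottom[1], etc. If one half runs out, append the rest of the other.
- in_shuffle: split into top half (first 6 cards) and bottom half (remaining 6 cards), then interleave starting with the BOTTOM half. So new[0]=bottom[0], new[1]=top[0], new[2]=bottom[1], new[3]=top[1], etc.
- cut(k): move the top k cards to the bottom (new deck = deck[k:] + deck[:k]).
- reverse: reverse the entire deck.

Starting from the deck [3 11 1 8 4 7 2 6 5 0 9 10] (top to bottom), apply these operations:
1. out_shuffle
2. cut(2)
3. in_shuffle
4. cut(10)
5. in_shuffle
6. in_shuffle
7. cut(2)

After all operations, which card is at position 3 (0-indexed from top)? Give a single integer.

Answer: 1

Derivation:
After op 1 (out_shuffle): [3 2 11 6 1 5 8 0 4 9 7 10]
After op 2 (cut(2)): [11 6 1 5 8 0 4 9 7 10 3 2]
After op 3 (in_shuffle): [4 11 9 6 7 1 10 5 3 8 2 0]
After op 4 (cut(10)): [2 0 4 11 9 6 7 1 10 5 3 8]
After op 5 (in_shuffle): [7 2 1 0 10 4 5 11 3 9 8 6]
After op 6 (in_shuffle): [5 7 11 2 3 1 9 0 8 10 6 4]
After op 7 (cut(2)): [11 2 3 1 9 0 8 10 6 4 5 7]
Position 3: card 1.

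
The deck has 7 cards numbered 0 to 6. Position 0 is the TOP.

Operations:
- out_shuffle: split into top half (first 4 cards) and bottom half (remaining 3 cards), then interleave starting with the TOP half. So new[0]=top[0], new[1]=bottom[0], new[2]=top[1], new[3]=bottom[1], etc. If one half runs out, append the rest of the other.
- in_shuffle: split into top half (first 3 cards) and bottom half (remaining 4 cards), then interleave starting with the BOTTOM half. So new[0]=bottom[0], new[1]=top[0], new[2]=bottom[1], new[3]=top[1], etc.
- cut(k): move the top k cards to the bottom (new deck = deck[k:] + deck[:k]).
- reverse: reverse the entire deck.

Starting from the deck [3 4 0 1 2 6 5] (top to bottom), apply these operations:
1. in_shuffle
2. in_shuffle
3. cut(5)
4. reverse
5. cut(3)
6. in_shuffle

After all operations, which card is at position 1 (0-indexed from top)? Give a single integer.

After op 1 (in_shuffle): [1 3 2 4 6 0 5]
After op 2 (in_shuffle): [4 1 6 3 0 2 5]
After op 3 (cut(5)): [2 5 4 1 6 3 0]
After op 4 (reverse): [0 3 6 1 4 5 2]
After op 5 (cut(3)): [1 4 5 2 0 3 6]
After op 6 (in_shuffle): [2 1 0 4 3 5 6]
Position 1: card 1.

Answer: 1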